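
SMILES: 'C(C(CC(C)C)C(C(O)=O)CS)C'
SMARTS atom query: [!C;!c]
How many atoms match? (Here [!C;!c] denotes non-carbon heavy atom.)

The query [!C;!c] means: neither aliphatic nor aromatic carbon — same as [!#6].
Check the 13 heavy atoms by environment: 10× C → no; 1× S → match; 2× O → match.
Summing the matching environments: 1 + 2 = 3 matching atoms.

3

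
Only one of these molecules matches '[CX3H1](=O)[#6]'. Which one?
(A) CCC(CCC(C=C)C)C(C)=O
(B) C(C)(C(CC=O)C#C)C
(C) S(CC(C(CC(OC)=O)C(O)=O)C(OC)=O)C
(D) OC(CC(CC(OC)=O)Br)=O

B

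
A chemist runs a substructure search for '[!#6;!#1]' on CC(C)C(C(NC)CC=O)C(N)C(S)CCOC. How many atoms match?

The query [!#6;!#1] means: not carbon and not hydrogen — any heteroatom.
Check the 18 heavy atoms by environment: 13× C → no; 2× O → match; 2× N → match; 1× S → match.
Summing the matching environments: 2 + 2 + 1 = 5 matching atoms.

5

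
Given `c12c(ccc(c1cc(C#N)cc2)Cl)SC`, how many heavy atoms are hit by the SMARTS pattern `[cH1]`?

5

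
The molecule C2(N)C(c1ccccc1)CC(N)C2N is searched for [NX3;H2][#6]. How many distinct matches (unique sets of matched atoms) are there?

3

[NX3;H2][#6] is the SMARTS for a primary amine: a trivalent nitrogen with two H attached to carbon.
The molecule carries 3 separate instances of a primary amino group (-NH2) meeting every constraint; each maps to a distinct set of atoms, giving 3 matches.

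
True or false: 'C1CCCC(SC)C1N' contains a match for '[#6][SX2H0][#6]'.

The pattern [#6][SX2H0][#6] describes an aliphatic sulfur bridging two carbons with no H on the sulfur — a thioether.
The molecule carries a methylthio ether (-SCH3), whose atoms satisfy every constraint of the query, so the pattern matches.

True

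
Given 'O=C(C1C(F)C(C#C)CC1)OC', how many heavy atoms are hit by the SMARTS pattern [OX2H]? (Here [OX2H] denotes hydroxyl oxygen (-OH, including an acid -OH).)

0

Check the 12 heavy atoms by environment: 2× C (H2, X4) → no; 3× C (H1, X4) → no; 1× C (H0, X2) → no; 1× C (H1, X2) → no; 1× F (H0, X1) → no; 1× C (H0, X3) → no; 1× O (H0, X1) → no; 1× O (H0, X2) → no; 1× C (H3, X4) → no.
No environment satisfies the query, so 0 matching atoms.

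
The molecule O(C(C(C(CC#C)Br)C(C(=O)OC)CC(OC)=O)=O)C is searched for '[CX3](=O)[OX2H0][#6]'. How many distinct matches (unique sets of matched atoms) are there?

3

[CX3](=O)[OX2H0][#6] is the SMARTS for an ester: a carbonyl carbon bonded to an oxygen that is itself bonded to carbon (no H on that O).
The molecule carries 3 separate instances of a methyl-ester group (-C(=O)OCH3) meeting every constraint; each maps to a distinct set of atoms, giving 3 matches.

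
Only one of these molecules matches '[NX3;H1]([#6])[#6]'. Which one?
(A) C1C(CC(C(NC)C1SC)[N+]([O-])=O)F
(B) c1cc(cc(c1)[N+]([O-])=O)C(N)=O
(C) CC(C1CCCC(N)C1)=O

A

[NX3;H1]([#6])[#6] describes a trivalent nitrogen with one H, bonded to two carbons (a secondary amine).
(A) contains an N-methylamino group (-NHCH3), which satisfies every atom and bond constraint.
(B) has a primary amide (-C(=O)NH2) but the -C(=O)NH2 nitrogen has H2, not H1.
(C) has a primary amino group (-NH2) but the nitrogen has H2 and only one carbon neighbour.
So the answer is (A).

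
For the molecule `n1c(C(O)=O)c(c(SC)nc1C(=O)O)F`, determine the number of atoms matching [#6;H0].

The query [#6;H0] means: any carbon with no attached hydrogen.
Check the 15 heavy atoms by environment: 2× n (aromatic, H0) → no; 4× c (aromatic, H0) → match; 2× C (H0) → match; 2× O (H0) → no; 2× O (H1) → no; 1× F (H0) → no; 1× S (H0) → no; 1× C (H3) → no.
Summing the matching environments: 4 + 2 = 6 matching atoms.

6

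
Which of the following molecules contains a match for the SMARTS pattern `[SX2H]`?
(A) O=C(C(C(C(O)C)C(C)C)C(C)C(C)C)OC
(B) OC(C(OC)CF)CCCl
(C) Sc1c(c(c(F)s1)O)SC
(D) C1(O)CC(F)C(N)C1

C

[SX2H] describes an aliphatic sulfur with two connections, one being H (a thiol).
(A) has a hydroxyl group (-OH) but it is an -OH, not an -SH.
(B) has a hydroxyl group (-OH) but it is an -OH, not an -SH.
(C) contains a thiol (-SH), which satisfies every atom and bond constraint.
(D) has a hydroxyl group (-OH) but it is an -OH, not an -SH.
So the answer is (C).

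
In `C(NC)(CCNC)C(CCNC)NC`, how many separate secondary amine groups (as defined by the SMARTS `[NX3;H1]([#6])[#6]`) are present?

4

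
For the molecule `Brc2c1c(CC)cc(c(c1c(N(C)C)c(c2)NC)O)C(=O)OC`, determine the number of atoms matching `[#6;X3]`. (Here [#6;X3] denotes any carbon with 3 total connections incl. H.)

11

The query [#6;X3] means: any carbon (aromatic or not) with three total connections.
Check the 23 heavy atoms by environment: 10× c (aromatic, X3) → match; 2× N (X3) → no; 6× C (X4) → no; 1× C (X3) → match; 1× O (X1) → no; 2× O (X2) → no; 1× Br (X1) → no.
Summing the matching environments: 10 + 1 = 11 matching atoms.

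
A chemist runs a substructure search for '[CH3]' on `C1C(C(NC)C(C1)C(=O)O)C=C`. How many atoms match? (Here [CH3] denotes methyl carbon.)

1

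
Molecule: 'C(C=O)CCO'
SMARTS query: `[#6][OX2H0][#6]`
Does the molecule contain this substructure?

The pattern [#6][OX2H0][#6] describes an aliphatic oxygen bridging two carbons with no H on the oxygen — an ether.
The closest candidate here is a hydroxyl group (-OH), but the oxygen has H1, not H0 bridging two carbons. No other fragment satisfies the full query, so there is no match.

No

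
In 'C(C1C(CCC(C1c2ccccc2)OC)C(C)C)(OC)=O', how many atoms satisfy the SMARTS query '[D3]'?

7

The query [D3] means: atom with exactly three heavy-atom neighbours.
Check the 21 heavy atoms by environment: 2× C (D2) → no; 6× C (D3) → match; 2× O (D2) → no; 4× C (D1) → no; 1× O (D1) → no; 1× c (aromatic, D3) → match; 5× c (aromatic, D2) → no.
Summing the matching environments: 6 + 1 = 7 matching atoms.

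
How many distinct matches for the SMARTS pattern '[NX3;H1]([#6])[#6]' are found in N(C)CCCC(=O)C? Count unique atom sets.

1

[NX3;H1]([#6])[#6] is the SMARTS for a secondary amine: a trivalent nitrogen with one H, bonded to two carbons.
Exactly one fragment in the molecule meets all constraints, giving 1 match.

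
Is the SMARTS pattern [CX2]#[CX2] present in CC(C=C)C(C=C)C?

The pattern [CX2]#[CX2] describes a carbon-carbon triple bond — an alkyne.
The closest candidate here is a vinyl group (-CH=CH2), but the C=C is a double bond; both carbons are CX3, not CX2. No other fragment satisfies the full query, so there is no match.

No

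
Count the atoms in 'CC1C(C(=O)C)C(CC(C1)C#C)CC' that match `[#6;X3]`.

1

The query [#6;X3] means: any carbon (aromatic or not) with three total connections.
Check the 14 heavy atoms by environment: 10× C (X4) → no; 1× C (X3) → match; 1× O (X1) → no; 2× C (X2) → no.
That gives 1 matching atom.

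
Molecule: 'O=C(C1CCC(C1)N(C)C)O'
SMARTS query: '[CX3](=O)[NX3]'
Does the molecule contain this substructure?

The pattern [CX3](=O)[NX3] describes a carbonyl carbon bonded to a trivalent nitrogen — an amide.
The closest candidate here is a carboxylic acid group (-C(=O)OH), but the carbonyl is bonded to O, not to an NX3 nitrogen. No other fragment satisfies the full query, so there is no match.

No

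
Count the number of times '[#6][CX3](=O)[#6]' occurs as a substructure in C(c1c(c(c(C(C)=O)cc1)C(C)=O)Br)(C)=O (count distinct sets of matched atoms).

3

[#6][CX3](=O)[#6] is the SMARTS for a ketone: a carbonyl carbon (no H) flanked by two carbons.
The molecule carries 3 separate instances of an acetyl/ketone group (-C(=O)CH3) meeting every constraint; each maps to a distinct set of atoms, giving 3 matches.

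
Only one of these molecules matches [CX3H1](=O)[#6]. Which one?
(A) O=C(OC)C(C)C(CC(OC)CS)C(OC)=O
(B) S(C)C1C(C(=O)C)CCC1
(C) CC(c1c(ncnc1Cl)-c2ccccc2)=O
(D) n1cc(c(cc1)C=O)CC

[CX3H1](=O)[#6] describes an sp2 carbon with one H, double-bonded to O and single-bonded to carbon (an aldehyde).
(A) has a methyl-ester group (-C(=O)OCH3) but the carbonyl carbon has H0, not H1.
(B) has an acetyl/ketone group (-C(=O)CH3) but the carbonyl carbon has H0 (two carbon neighbours), not H1.
(C) has an acetyl/ketone group (-C(=O)CH3) but the carbonyl carbon has H0 (two carbon neighbours), not H1.
(D) contains an aldehyde (-CHO), which satisfies every atom and bond constraint.
So the answer is (D).

D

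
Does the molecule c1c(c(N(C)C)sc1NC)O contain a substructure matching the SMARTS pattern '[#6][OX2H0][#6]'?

The pattern [#6][OX2H0][#6] describes an aliphatic oxygen bridging two carbons with no H on the oxygen — an ether.
The closest candidate here is a hydroxyl group (-OH), but the oxygen has H1, not H0 bridging two carbons. No other fragment satisfies the full query, so there is no match.

No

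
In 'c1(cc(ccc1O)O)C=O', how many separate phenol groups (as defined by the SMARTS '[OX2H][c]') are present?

2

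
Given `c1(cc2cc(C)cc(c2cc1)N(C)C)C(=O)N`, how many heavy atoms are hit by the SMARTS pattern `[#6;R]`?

10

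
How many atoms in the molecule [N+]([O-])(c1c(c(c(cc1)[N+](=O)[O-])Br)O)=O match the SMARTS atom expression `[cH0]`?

4

The query [cH0] means: aromatic carbon with no attached hydrogen (substituted or ring-fusion).
Check the 14 heavy atoms by environment: 4× c (aromatic, H0) → match; 2× c (aromatic, H1) → no; 2× N (charge +1, H0) → no; 2× O (charge -1, H0) → no; 2× O (H0) → no; 1× Br (H0) → no; 1× O (H1) → no.
That gives 4 matching atoms.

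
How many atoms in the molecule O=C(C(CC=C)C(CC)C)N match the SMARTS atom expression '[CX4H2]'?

The query [CX4H2] means: sp3 carbon (X4) with exactly two hydrogens.
Check the 11 heavy atoms by environment: 2× C (H3, X4) → no; 2× C (H1, X4) → no; 2× C (H2, X4) → match; 1× C (H1, X3) → no; 1× C (H2, X3) → no; 1× C (H0, X3) → no; 1× O (H0, X1) → no; 1× N (H2, X3) → no.
That gives 2 matching atoms.

2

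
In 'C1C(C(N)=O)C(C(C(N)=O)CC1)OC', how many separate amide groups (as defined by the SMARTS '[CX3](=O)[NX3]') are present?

2

[CX3](=O)[NX3] is the SMARTS for an amide: a carbonyl carbon bonded to a trivalent nitrogen.
The molecule carries 2 separate instances of a primary amide (-C(=O)NH2) meeting every constraint; each maps to a distinct set of atoms, giving 2 matches.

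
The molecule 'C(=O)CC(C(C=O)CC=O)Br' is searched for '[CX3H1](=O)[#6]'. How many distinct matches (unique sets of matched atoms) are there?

[CX3H1](=O)[#6] is the SMARTS for an aldehyde: an sp2 carbon with one H, double-bonded to O and single-bonded to carbon.
The molecule carries 3 separate instances of an aldehyde (-CHO) meeting every constraint; each maps to a distinct set of atoms, giving 3 matches.

3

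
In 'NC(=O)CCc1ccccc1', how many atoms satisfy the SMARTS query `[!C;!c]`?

Check the 11 heavy atoms by environment: 3× C → no; 1× O → match; 1× N → match; 6× c (aromatic) → no.
Summing the matching environments: 1 + 1 = 2 matching atoms.

2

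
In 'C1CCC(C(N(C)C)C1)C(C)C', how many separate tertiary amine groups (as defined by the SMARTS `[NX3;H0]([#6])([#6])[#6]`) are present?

[NX3;H0]([#6])([#6])[#6] is the SMARTS for a tertiary amine: a trivalent nitrogen with no H, bonded to three carbons.
Exactly one fragment in the molecule meets all constraints, giving 1 match.

1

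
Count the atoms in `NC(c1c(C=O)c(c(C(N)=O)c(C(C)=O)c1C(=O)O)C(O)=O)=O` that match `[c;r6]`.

6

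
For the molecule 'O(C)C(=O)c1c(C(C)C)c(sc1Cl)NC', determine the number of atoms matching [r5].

5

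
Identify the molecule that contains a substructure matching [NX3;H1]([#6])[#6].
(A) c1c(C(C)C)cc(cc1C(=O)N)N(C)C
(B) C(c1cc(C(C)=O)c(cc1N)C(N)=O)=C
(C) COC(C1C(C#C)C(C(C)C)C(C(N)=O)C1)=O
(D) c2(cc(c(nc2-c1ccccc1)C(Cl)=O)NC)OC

D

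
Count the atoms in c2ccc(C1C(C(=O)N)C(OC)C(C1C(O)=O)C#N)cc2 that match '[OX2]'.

The query [OX2] means: aliphatic oxygen with two total connections — ether, hydroxyl, or ester single-bond O.
Check the 21 heavy atoms by environment: 6× C (X4) → no; 1× C (X2) → no; 1× N (X1) → no; 2× C (X3) → no; 2× O (X1) → no; 2× O (X2) → match; 1× N (X3) → no; 6× c (aromatic, X3) → no.
That gives 2 matching atoms.

2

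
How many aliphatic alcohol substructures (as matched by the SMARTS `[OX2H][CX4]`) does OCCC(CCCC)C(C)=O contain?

1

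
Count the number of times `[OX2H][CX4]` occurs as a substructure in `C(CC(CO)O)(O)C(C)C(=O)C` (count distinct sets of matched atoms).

3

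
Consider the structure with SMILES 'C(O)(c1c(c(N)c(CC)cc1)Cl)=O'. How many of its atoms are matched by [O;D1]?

The query [O;D1] means: aliphatic oxygen bonded to exactly one heavy atom.
Check the 13 heavy atoms by environment: 4× c (aromatic, D3) → no; 2× c (aromatic, D2) → no; 1× C (D2) → no; 1× C (D1) → no; 1× Cl (D1) → no; 1× N (D1) → no; 1× C (D3) → no; 2× O (D1) → match.
That gives 2 matching atoms.

2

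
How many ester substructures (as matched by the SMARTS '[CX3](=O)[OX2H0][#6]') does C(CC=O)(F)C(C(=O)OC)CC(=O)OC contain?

[CX3](=O)[OX2H0][#6] is the SMARTS for an ester: a carbonyl carbon bonded to an oxygen that is itself bonded to carbon (no H on that O).
The molecule carries 2 separate instances of a methyl-ester group (-C(=O)OCH3) meeting every constraint; each maps to a distinct set of atoms, giving 2 matches.

2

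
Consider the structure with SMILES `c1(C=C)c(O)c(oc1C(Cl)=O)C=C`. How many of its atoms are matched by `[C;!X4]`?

5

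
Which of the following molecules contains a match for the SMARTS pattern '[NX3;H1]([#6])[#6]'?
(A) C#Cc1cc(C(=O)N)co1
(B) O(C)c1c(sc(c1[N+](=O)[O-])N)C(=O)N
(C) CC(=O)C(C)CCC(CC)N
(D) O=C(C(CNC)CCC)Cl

D

[NX3;H1]([#6])[#6] describes a trivalent nitrogen with one H, bonded to two carbons (a secondary amine).
(A) has a primary amide (-C(=O)NH2) but the -C(=O)NH2 nitrogen has H2, not H1.
(B) has a primary amide (-C(=O)NH2) but the -C(=O)NH2 nitrogen has H2, not H1.
(C) has a primary amino group (-NH2) but the nitrogen has H2 and only one carbon neighbour.
(D) contains an N-methylamino group (-NHCH3), which satisfies every atom and bond constraint.
So the answer is (D).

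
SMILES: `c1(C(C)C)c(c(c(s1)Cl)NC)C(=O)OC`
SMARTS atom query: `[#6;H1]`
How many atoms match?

1

The query [#6;H1] means: any carbon bearing exactly one hydrogen.
Check the 15 heavy atoms by environment: 1× s (aromatic, H0) → no; 4× c (aromatic, H0) → no; 1× Cl (H0) → no; 1× C (H1) → match; 4× C (H3) → no; 1× C (H0) → no; 2× O (H0) → no; 1× N (H1) → no.
That gives 1 matching atom.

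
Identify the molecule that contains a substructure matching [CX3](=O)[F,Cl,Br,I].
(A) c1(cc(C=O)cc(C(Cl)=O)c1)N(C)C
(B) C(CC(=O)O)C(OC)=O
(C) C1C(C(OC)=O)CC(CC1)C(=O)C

A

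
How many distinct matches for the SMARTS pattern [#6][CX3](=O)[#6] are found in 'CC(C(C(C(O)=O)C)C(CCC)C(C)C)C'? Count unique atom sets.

0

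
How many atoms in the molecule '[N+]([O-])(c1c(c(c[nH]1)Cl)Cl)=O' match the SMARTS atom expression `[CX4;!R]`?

0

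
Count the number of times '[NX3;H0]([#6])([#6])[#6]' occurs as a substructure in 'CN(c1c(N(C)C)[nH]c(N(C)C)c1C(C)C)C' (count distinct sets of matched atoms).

[NX3;H0]([#6])([#6])[#6] is the SMARTS for a tertiary amine: a trivalent nitrogen with no H, bonded to three carbons.
The molecule carries 3 separate instances of a dimethylamino group (-N(CH3)2) meeting every constraint; each maps to a distinct set of atoms, giving 3 matches.

3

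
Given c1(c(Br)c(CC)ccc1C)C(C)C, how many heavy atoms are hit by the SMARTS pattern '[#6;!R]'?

6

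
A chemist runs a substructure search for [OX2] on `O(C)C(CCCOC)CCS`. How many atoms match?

2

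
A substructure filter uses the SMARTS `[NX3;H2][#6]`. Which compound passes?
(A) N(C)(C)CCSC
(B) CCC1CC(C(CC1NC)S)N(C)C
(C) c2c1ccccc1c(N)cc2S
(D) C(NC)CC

C

[NX3;H2][#6] describes a trivalent nitrogen with two H attached to carbon (a primary amine).
(A) has a dimethylamino group (-N(CH3)2) but the nitrogen has H0, not H2.
(B) has a dimethylamino group (-N(CH3)2) but the nitrogen has H0, not H2.
(C) contains a primary amino group (-NH2), which satisfies every atom and bond constraint.
(D) has an N-methylamino group (-NHCH3) but the nitrogen bears two carbons and only one H (H1), not H2.
So the answer is (C).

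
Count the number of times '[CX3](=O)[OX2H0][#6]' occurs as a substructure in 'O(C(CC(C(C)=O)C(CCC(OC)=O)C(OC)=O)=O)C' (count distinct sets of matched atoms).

3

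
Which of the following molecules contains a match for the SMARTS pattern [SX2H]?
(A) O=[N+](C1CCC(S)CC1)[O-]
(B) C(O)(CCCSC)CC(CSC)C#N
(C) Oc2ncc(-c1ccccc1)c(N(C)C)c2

A

[SX2H] describes an aliphatic sulfur with two connections, one being H (a thiol).
(A) contains a thiol (-SH), which satisfies every atom and bond constraint.
(B) has a hydroxyl group (-OH) but it is an -OH, not an -SH.
(C) has a hydroxyl group (-OH) but it is an -OH, not an -SH.
So the answer is (A).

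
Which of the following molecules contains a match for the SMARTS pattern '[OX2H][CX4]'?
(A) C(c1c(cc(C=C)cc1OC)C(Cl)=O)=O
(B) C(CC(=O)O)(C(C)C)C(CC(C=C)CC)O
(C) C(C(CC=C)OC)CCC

[OX2H][CX4] describes a hydroxyl oxygen bound to an sp3 (X4) carbon (an aliphatic alcohol).
(A) has a methoxy ether (-OCH3) but the oxygen has H0 (ether), not H1.
(B) contains a hydroxyl group (-OH), which satisfies every atom and bond constraint.
(C) has a methoxy ether (-OCH3) but the oxygen has H0 (ether), not H1.
So the answer is (B).

B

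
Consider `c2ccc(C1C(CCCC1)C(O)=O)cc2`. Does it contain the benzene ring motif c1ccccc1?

Yes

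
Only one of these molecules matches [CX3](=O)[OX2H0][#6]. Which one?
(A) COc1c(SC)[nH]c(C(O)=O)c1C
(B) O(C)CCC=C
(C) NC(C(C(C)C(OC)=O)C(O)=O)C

C

[CX3](=O)[OX2H0][#6] describes a carbonyl carbon bonded to an oxygen that is itself bonded to carbon (no H on that O) (an ester).
(A) has a carboxylic acid group (-C(=O)OH) but the singly-bonded O carries H (OX2H1, not H0).
(B) has a methoxy ether (-OCH3) but the ether oxygen is not adjacent to a C=O carbon.
(C) contains a methyl-ester group (-C(=O)OCH3), which satisfies every atom and bond constraint.
So the answer is (C).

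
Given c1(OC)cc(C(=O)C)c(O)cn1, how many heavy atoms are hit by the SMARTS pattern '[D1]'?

4

The query [D1] means: atom with exactly one heavy-atom neighbour (degree 1).
Check the 12 heavy atoms by environment: 1× n (aromatic, D2) → no; 2× c (aromatic, D2) → no; 3× c (aromatic, D3) → no; 1× O (D2) → no; 2× C (D1) → match; 2× O (D1) → match; 1× C (D3) → no.
Summing the matching environments: 2 + 2 = 4 matching atoms.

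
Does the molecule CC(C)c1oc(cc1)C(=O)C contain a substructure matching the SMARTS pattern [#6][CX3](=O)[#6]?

The pattern [#6][CX3](=O)[#6] describes a carbonyl carbon (no H) flanked by two carbons — a ketone.
The molecule carries an acetyl/ketone group (-C(=O)CH3), whose atoms satisfy every constraint of the query, so the pattern matches.

Yes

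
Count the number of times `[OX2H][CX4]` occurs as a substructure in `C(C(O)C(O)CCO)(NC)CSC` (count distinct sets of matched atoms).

3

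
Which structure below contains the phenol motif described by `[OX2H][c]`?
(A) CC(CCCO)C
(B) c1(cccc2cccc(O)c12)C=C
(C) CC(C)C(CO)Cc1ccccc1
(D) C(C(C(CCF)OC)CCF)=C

[OX2H][c] describes a hydroxyl oxygen attached to an aromatic carbon (a phenol).
(A) has a hydroxyl group (-OH) but the -OH is on an aliphatic carbon, not an aromatic c.
(B) contains a hydroxyl group (-OH), which satisfies every atom and bond constraint.
(C) has a hydroxyl group (-OH) but the -OH is on an aliphatic carbon, not an aromatic c.
(D) has a methoxy ether (-OCH3) but the oxygen has H0, not H1.
So the answer is (B).

B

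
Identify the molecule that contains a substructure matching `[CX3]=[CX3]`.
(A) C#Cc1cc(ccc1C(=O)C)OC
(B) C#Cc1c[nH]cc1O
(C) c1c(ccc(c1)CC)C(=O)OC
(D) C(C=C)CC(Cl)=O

D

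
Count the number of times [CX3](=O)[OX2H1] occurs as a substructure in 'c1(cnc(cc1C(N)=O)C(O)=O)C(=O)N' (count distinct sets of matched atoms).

[CX3](=O)[OX2H1] is the SMARTS for a carboxylic acid: an sp2 carbon double-bonded to O and single-bonded to an -OH oxygen.
Exactly one fragment in the molecule meets all constraints, giving 1 match.

1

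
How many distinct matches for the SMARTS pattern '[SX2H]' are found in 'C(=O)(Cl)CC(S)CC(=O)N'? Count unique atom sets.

1

[SX2H] is the SMARTS for a thiol: an aliphatic sulfur with two connections, one being H.
Exactly one fragment in the molecule meets all constraints, giving 1 match.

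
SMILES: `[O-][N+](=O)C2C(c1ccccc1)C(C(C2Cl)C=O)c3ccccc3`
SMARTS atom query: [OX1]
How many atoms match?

3

Check the 23 heavy atoms by environment: 5× C (X4) → no; 1× C (X3) → no; 2× O (X1) → match; 12× c (aromatic, X3) → no; 1× N (charge +1, X3) → no; 1× O (charge -1, X1) → match; 1× Cl (X1) → no.
Summing the matching environments: 2 + 1 = 3 matching atoms.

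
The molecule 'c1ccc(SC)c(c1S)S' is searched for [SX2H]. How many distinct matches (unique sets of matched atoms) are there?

2

[SX2H] is the SMARTS for a thiol: an aliphatic sulfur with two connections, one being H.
The molecule carries 2 separate instances of a thiol (-SH) meeting every constraint; each maps to a distinct set of atoms, giving 2 matches.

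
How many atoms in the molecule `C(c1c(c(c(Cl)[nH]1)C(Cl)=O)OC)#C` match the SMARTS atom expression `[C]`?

4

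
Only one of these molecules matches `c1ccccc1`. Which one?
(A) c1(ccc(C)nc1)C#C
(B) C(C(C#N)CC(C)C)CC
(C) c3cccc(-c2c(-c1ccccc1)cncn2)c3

C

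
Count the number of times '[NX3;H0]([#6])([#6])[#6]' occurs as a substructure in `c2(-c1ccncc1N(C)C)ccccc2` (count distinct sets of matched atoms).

[NX3;H0]([#6])([#6])[#6] is the SMARTS for a tertiary amine: a trivalent nitrogen with no H, bonded to three carbons.
Exactly one fragment in the molecule meets all constraints, giving 1 match.

1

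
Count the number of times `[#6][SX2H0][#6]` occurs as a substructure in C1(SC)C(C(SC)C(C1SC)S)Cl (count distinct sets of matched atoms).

3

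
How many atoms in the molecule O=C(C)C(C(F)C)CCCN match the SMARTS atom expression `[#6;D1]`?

2

The query [#6;D1] means: carbon bonded to exactly one heavy atom.
Check the 11 heavy atoms by environment: 3× C (D2) → no; 3× C (D3) → no; 2× C (D1) → match; 1× O (D1) → no; 1× N (D1) → no; 1× F (D1) → no.
That gives 2 matching atoms.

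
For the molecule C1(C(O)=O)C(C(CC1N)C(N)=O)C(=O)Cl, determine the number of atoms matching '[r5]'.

5

The query [r5] means: r5 matches atoms in a five-membered ring.
Check the 15 heavy atoms by environment: 5× C (in 5-ring) → match; 2× N (acyclic) → no; 3× C (acyclic) → no; 4× O (acyclic) → no; 1× Cl (acyclic) → no.
That gives 5 matching atoms.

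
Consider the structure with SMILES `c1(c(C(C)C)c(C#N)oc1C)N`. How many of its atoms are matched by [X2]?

Check the 12 heavy atoms by environment: 1× o (aromatic, X2) → match; 4× c (aromatic, X3) → no; 4× C (X4) → no; 1× C (X2) → match; 1× N (X1) → no; 1× N (X3) → no.
Summing the matching environments: 1 + 1 = 2 matching atoms.

2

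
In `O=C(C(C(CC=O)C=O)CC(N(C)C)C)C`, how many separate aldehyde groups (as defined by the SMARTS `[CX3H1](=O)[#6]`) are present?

2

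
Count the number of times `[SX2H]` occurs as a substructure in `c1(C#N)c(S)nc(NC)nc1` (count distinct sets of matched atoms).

[SX2H] is the SMARTS for a thiol: an aliphatic sulfur with two connections, one being H.
Exactly one fragment in the molecule meets all constraints, giving 1 match.

1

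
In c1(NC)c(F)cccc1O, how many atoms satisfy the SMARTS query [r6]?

The query [r6] means: r6 matches atoms in a six-membered ring.
Check the 10 heavy atoms by environment: 6× c (aromatic, in 6-ring) → match; 1× N (acyclic) → no; 1× C (acyclic) → no; 1× O (acyclic) → no; 1× F (acyclic) → no.
That gives 6 matching atoms.

6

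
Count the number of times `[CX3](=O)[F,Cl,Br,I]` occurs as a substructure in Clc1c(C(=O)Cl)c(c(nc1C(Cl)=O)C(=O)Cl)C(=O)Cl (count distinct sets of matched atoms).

[CX3](=O)[F,Cl,Br,I] is the SMARTS for an acyl halide: a carbonyl carbon bonded to a halogen.
The molecule carries 4 separate instances of an acyl chloride (-C(=O)Cl) meeting every constraint; each maps to a distinct set of atoms, giving 4 matches.

4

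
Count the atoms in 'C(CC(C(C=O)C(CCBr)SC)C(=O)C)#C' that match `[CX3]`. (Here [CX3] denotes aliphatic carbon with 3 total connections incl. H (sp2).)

2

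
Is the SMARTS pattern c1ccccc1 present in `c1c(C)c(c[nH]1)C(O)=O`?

No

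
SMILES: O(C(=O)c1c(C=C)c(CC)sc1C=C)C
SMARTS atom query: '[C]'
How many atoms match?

8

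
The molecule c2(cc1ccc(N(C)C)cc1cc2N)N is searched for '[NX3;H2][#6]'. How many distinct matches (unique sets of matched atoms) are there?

2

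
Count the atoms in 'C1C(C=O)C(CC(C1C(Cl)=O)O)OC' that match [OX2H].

The query [OX2H] means: aliphatic oxygen with two connections, one of which is H — an -OH oxygen.
Check the 14 heavy atoms by environment: 2× C (H2, X4) → no; 4× C (H1, X4) → no; 1× O (H0, X2) → no; 1× C (H3, X4) → no; 1× O (H1, X2) → match; 1× C (H1, X3) → no; 2× O (H0, X1) → no; 1× C (H0, X3) → no; 1× Cl (H0, X1) → no.
That gives 1 matching atom.

1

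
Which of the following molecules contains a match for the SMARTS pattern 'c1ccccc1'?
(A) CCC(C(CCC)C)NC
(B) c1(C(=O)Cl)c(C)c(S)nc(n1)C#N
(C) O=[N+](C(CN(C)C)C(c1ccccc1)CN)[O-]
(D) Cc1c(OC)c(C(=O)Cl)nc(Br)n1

C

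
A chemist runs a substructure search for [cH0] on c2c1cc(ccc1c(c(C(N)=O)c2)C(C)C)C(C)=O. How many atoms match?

The query [cH0] means: aromatic carbon with no attached hydrogen (substituted or ring-fusion).
Check the 19 heavy atoms by environment: 5× c (aromatic, H0) → match; 5× c (aromatic, H1) → no; 2× C (H0) → no; 2× O (H0) → no; 1× N (H2) → no; 1× C (H1) → no; 3× C (H3) → no.
That gives 5 matching atoms.

5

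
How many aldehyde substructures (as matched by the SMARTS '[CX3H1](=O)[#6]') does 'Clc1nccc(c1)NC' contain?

0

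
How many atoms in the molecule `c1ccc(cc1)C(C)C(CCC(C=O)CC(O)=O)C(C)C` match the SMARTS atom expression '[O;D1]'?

Check the 21 heavy atoms by environment: 3× C (D1) → no; 5× C (D3) → no; 4× C (D2) → no; 3× O (D1) → match; 1× c (aromatic, D3) → no; 5× c (aromatic, D2) → no.
That gives 3 matching atoms.

3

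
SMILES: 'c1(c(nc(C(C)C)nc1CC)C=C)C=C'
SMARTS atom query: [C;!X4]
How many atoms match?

4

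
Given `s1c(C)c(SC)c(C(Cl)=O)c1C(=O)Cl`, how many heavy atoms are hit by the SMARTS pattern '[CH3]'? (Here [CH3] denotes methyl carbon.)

Check the 14 heavy atoms by environment: 1× s (aromatic, H0) → no; 4× c (aromatic, H0) → no; 2× C (H3) → match; 1× S (H0) → no; 2× C (H0) → no; 2× O (H0) → no; 2× Cl (H0) → no.
That gives 2 matching atoms.

2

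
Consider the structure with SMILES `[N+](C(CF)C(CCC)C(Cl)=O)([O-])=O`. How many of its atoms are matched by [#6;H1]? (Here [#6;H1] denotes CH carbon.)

The query [#6;H1] means: any carbon bearing exactly one hydrogen.
Check the 13 heavy atoms by environment: 3× C (H2) → no; 2× C (H1) → match; 1× C (H3) → no; 1× C (H0) → no; 2× O (H0) → no; 1× Cl (H0) → no; 1× F (H0) → no; 1× N (charge +1, H0) → no; 1× O (charge -1, H0) → no.
That gives 2 matching atoms.

2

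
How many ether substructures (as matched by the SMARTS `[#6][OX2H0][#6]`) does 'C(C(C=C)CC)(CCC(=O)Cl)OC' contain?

1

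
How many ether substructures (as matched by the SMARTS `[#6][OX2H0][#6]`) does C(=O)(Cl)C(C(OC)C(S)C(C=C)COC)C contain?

2

[#6][OX2H0][#6] is the SMARTS for an ether: an aliphatic oxygen bridging two carbons with no H on the oxygen.
The molecule carries 2 separate instances of a methoxy ether (-OCH3) meeting every constraint; each maps to a distinct set of atoms, giving 2 matches.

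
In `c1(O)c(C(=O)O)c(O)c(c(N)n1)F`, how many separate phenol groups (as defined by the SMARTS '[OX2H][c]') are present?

[OX2H][c] is the SMARTS for a phenol: a hydroxyl oxygen attached to an aromatic carbon.
The molecule carries 2 separate instances of a hydroxyl group (-OH) meeting every constraint; each maps to a distinct set of atoms, giving 2 matches.

2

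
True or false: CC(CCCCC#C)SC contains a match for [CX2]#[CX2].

True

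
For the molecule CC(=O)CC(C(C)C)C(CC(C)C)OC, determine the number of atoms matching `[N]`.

Check the 15 heavy atoms by environment: 13× C → no; 2× O → no.
No environment satisfies the query, so 0 matching atoms.

0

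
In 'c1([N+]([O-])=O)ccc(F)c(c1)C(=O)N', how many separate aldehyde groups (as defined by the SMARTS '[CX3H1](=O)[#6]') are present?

0

[CX3H1](=O)[#6] is the SMARTS for an aldehyde: an sp2 carbon with one H, double-bonded to O and single-bonded to carbon.
No fragment in the molecule satisfies every constraint, giving 0 matches.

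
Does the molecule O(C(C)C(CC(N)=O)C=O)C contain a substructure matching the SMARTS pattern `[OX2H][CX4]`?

No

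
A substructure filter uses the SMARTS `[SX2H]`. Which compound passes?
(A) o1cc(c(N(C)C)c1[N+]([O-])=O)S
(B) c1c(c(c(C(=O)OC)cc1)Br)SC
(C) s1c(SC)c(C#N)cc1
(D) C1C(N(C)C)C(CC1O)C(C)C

A

[SX2H] describes an aliphatic sulfur with two connections, one being H (a thiol).
(A) contains a thiol (-SH), which satisfies every atom and bond constraint.
(B) has a methylthio ether (-SCH3) but the sulfur has H0 (bonded to two carbons), not H1.
(C) has a methylthio ether (-SCH3) but the sulfur has H0 (bonded to two carbons), not H1.
(D) has a hydroxyl group (-OH) but it is an -OH, not an -SH.
So the answer is (A).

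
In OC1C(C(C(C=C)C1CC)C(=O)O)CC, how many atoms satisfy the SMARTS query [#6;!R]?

7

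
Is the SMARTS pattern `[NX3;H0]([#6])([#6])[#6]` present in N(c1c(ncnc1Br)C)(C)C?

The pattern [NX3;H0]([#6])([#6])[#6] describes a trivalent nitrogen with no H, bonded to three carbons — a tertiary amine.
The molecule carries a dimethylamino group (-N(CH3)2), whose atoms satisfy every constraint of the query, so the pattern matches.

Yes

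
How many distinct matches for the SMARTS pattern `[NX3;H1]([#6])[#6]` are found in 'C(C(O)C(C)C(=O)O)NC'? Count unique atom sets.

1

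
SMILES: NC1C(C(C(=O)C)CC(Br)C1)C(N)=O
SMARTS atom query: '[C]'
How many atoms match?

9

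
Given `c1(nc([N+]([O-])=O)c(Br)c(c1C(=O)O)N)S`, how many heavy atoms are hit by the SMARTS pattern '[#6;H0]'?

The query [#6;H0] means: any carbon with no attached hydrogen.
Check the 15 heavy atoms by environment: 1× n (aromatic, H0) → no; 5× c (aromatic, H0) → match; 1× Br (H0) → no; 1× N (charge +1, H0) → no; 1× O (charge -1, H0) → no; 2× O (H0) → no; 1× C (H0) → match; 1× O (H1) → no; 1× S (H1) → no; 1× N (H2) → no.
Summing the matching environments: 5 + 1 = 6 matching atoms.

6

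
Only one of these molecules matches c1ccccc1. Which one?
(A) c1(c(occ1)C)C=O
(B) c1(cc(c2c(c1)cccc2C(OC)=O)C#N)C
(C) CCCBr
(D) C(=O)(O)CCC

B

c1ccccc1 describes six aromatic carbons in a ring (a benzene ring).
(A) has a methyl group (-CH3) but no six-membered all-carbon aromatic ring is present.
(B) contains the required atom environment, so the pattern matches.
(C) has a methyl group (-CH3) but no six-membered all-carbon aromatic ring is present.
(D) has a methyl group (-CH3) but no six-membered all-carbon aromatic ring is present.
So the answer is (B).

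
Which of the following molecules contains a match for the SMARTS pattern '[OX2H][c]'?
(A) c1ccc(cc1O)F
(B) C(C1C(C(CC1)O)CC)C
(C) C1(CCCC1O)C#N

A

[OX2H][c] describes a hydroxyl oxygen attached to an aromatic carbon (a phenol).
(A) contains a hydroxyl group (-OH), which satisfies every atom and bond constraint.
(B) has a hydroxyl group (-OH) but the -OH is on an aliphatic carbon, not an aromatic c.
(C) has a hydroxyl group (-OH) but the -OH is on an aliphatic carbon, not an aromatic c.
So the answer is (A).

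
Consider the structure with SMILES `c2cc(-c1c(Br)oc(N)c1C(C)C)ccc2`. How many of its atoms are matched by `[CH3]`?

2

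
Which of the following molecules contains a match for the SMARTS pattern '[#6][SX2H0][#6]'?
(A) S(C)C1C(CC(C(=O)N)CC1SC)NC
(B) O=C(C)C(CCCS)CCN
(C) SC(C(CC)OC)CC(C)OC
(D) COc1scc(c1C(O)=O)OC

[#6][SX2H0][#6] describes an aliphatic sulfur bridging two carbons with no H on the sulfur (a thioether).
(A) contains a methylthio ether (-SCH3), which satisfies every atom and bond constraint.
(B) has a thiol (-SH) but the sulfur has H1, not H0 bridging two carbons.
(C) has a methoxy ether (-OCH3) but the bridging atom is O, not S.
(D) has a methoxy ether (-OCH3) but the bridging atom is O, not S.
So the answer is (A).

A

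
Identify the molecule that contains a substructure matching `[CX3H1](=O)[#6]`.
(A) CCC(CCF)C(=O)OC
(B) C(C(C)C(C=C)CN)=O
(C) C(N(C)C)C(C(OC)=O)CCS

B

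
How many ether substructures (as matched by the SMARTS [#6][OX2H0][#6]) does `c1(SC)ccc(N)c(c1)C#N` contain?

0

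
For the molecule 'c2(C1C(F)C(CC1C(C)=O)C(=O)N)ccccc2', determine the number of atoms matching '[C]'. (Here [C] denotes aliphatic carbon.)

8

The query [C] means: uppercase C matches aliphatic (non-aromatic) carbon only.
Check the 18 heavy atoms by environment: 8× C → match; 1× F → no; 6× c (aromatic) → no; 2× O → no; 1× N → no.
That gives 8 matching atoms.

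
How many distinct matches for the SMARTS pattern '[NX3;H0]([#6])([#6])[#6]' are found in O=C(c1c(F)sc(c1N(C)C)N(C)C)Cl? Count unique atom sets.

2

[NX3;H0]([#6])([#6])[#6] is the SMARTS for a tertiary amine: a trivalent nitrogen with no H, bonded to three carbons.
The molecule carries 2 separate instances of a dimethylamino group (-N(CH3)2) meeting every constraint; each maps to a distinct set of atoms, giving 2 matches.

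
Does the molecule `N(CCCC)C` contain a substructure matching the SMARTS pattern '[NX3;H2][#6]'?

The pattern [NX3;H2][#6] describes a trivalent nitrogen with two H attached to carbon — a primary amine.
The closest candidate here is an N-methylamino group (-NHCH3), but the nitrogen bears two carbons and only one H (H1), not H2. No other fragment satisfies the full query, so there is no match.

No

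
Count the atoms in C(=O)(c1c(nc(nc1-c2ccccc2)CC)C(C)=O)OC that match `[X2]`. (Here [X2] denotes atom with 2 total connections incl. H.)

3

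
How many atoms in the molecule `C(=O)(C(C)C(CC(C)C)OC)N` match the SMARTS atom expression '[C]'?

9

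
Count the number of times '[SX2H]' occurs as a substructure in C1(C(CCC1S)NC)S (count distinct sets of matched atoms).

2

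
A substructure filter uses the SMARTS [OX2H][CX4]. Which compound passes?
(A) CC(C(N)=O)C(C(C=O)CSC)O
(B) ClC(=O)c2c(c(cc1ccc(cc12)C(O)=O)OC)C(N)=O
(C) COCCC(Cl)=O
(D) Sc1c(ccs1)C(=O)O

A

[OX2H][CX4] describes a hydroxyl oxygen bound to an sp3 (X4) carbon (an aliphatic alcohol).
(A) contains a hydroxyl group (-OH), which satisfies every atom and bond constraint.
(B) has a carboxylic acid group (-C(=O)OH) but the -OH is on a CX3 carbonyl carbon, not a CX4 carbon.
(C) has a methoxy ether (-OCH3) but the oxygen has H0 (ether), not H1.
(D) has a carboxylic acid group (-C(=O)OH) but the -OH is on a CX3 carbonyl carbon, not a CX4 carbon.
So the answer is (A).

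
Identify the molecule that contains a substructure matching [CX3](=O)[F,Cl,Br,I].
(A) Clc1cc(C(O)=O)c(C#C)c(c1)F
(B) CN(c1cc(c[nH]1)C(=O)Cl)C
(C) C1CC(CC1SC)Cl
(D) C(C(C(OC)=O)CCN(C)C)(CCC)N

[CX3](=O)[F,Cl,Br,I] describes a carbonyl carbon bonded to a halogen (an acyl halide).
(A) has a carboxylic acid group (-C(=O)OH) but the carbonyl is bonded to -OH, not to a halogen.
(B) contains an acyl chloride (-C(=O)Cl), which satisfies every atom and bond constraint.
(C) has a chloro substituent but the Cl is not on a carbonyl carbon.
(D) has a methyl-ester group (-C(=O)OCH3) but the carbonyl is bonded to -O-C, not to a halogen.
So the answer is (B).

B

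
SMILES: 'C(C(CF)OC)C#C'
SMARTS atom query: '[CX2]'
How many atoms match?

Check the 8 heavy atoms by environment: 4× C (X4) → no; 1× O (X2) → no; 2× C (X2) → match; 1× F (X1) → no.
That gives 2 matching atoms.

2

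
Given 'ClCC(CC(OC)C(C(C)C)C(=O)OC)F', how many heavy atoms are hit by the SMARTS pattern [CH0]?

1

The query [CH0] means: aliphatic carbon with no attached hydrogen.
Check the 16 heavy atoms by environment: 4× C (H3) → no; 4× C (H1) → no; 2× C (H2) → no; 1× Cl (H0) → no; 1× C (H0) → match; 3× O (H0) → no; 1× F (H0) → no.
That gives 1 matching atom.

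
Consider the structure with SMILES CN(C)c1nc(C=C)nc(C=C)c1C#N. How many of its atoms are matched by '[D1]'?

5

Check the 15 heavy atoms by environment: 2× n (aromatic, D2) → no; 4× c (aromatic, D3) → no; 3× C (D2) → no; 4× C (D1) → match; 1× N (D3) → no; 1× N (D1) → match.
Summing the matching environments: 4 + 1 = 5 matching atoms.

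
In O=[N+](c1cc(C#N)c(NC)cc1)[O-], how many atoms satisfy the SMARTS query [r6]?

Check the 13 heavy atoms by environment: 6× c (aromatic, in 6-ring) → match; 2× N (acyclic) → no; 2× C (acyclic) → no; 1× N (charge +1, acyclic) → no; 1× O (charge -1, acyclic) → no; 1× O (acyclic) → no.
That gives 6 matching atoms.

6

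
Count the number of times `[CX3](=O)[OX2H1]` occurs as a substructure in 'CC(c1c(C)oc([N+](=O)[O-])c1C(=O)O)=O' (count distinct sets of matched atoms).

1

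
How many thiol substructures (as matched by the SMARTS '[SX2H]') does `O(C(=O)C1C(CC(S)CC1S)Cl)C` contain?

2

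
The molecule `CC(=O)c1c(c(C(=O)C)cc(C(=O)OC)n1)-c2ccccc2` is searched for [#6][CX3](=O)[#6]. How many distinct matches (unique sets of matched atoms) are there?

[#6][CX3](=O)[#6] is the SMARTS for a ketone: a carbonyl carbon (no H) flanked by two carbons.
The molecule carries 2 separate instances of an acetyl/ketone group (-C(=O)CH3) meeting every constraint; each maps to a distinct set of atoms, giving 2 matches.

2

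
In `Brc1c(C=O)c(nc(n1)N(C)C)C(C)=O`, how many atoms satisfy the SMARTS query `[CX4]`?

3

The query [CX4] means: C with X4: aliphatic carbon with exactly 4 total connections (bonds + H).
Check the 15 heavy atoms by environment: 2× n (aromatic, X2) → no; 4× c (aromatic, X3) → no; 2× C (X3) → no; 2× O (X1) → no; 1× N (X3) → no; 3× C (X4) → match; 1× Br (X1) → no.
That gives 3 matching atoms.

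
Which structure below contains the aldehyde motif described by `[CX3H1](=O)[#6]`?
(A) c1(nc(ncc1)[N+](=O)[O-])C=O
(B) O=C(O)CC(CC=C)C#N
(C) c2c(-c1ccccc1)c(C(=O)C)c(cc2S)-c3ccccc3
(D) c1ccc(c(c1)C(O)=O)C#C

A

[CX3H1](=O)[#6] describes an sp2 carbon with one H, double-bonded to O and single-bonded to carbon (an aldehyde).
(A) contains an aldehyde (-CHO), which satisfies every atom and bond constraint.
(B) has a carboxylic acid group (-C(=O)OH) but the carbonyl carbon has H0 and is bonded to O, not H1.
(C) has an acetyl/ketone group (-C(=O)CH3) but the carbonyl carbon has H0 (two carbon neighbours), not H1.
(D) has a carboxylic acid group (-C(=O)OH) but the carbonyl carbon has H0 and is bonded to O, not H1.
So the answer is (A).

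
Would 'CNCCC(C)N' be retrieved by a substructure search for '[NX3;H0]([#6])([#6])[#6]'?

No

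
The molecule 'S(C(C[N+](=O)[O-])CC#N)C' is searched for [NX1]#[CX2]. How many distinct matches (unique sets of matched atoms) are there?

1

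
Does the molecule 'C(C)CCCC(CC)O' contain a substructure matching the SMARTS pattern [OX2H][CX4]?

Yes

The pattern [OX2H][CX4] describes a hydroxyl oxygen bound to an sp3 (X4) carbon — an aliphatic alcohol.
The molecule carries a hydroxyl group (-OH), whose atoms satisfy every constraint of the query, so the pattern matches.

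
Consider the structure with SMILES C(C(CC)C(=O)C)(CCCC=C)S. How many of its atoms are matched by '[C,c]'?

The query [C,c] means: comma = OR; matches aliphatic or aromatic carbon — same as #6.
Check the 13 heavy atoms by environment: 11× C → match; 1× S → no; 1× O → no.
That gives 11 matching atoms.

11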